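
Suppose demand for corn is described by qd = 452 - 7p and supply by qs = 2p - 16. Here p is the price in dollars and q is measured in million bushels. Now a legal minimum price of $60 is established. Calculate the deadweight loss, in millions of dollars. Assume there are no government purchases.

Equilibrium: 452 - 7p = 2p - 16, so 468 = 9p and p* = 52, q* = 88.
Since 60 > 52, the floor is binding.
At p = 60: qd = 452 - 7·60 = 32 and qs = 2·60 - 16 = 104.
Quantity traded falls to 32. At q = 32 the demand price is (452 - 32)/7 = 60 and the supply price is (16 + 32)/2 = 24.
Deadweight loss = ½ · (60 - 24) · (88 - 32) = ½ · 36 · 56 = 1008.

1008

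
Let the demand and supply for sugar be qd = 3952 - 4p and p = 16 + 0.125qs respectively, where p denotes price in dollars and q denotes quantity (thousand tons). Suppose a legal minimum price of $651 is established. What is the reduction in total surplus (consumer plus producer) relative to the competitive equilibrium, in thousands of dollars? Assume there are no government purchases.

290163

Rearranging supply gives qs = 8p - 128. In a free market, 3952 - 4p = 8p - 128 gives the equilibrium p* = 340, q* = 2592.
The floor of 651 is above the equilibrium price 340, so it binds.
At p = 651: qd = 3952 - 4·651 = 1348 and qs = 8·651 - 128 = 5080.
Quantity traded falls to 1348. At q = 1348 the demand price is (3952 - 1348)/4 = 651 and the supply price is (128 + 1348)/8 = 184.5.
Deadweight loss = ½ · (651 - 184.5) · (2592 - 1348) = ½ · 466.5 · 1244 = 290163.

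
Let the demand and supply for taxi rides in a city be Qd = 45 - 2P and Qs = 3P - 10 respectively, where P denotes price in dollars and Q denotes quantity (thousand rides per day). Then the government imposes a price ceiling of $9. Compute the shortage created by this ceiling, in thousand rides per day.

Equilibrium: 45 - 2P = 3P - 10, so 55 = 5P and P* = 11, Q* = 23.
Since 9 < 11, the ceiling is binding.
At P = 9: Qd = 45 - 2·9 = 27 and Qs = 3·9 - 10 = 17.
Shortage = Qd - Qs = 27 - 17 = 10.

10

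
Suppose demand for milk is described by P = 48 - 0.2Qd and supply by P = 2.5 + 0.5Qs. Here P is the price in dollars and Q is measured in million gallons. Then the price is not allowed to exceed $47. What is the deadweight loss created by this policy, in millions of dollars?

0

Rearranging demand gives Qd = 240 - 5P; rearranging supply gives Qs = 2P - 5. Setting quantity demanded equal to quantity supplied, 240 - 5P = 2P - 5, gives P* = 35 and Q* = 65.
The ceiling of 47 is above the equilibrium price 35, so it is not binding; the market clears at P* = 35, Q* = 65.
Since the control does not bind, no trades are prevented and deadweight loss is zero.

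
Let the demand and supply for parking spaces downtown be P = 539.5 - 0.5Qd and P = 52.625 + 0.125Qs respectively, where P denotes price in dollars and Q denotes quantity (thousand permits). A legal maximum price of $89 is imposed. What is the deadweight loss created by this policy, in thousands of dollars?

Rearranging demand gives Qd = 1079 - 2P; rearranging supply gives Qs = 8P - 421. Setting quantity demanded equal to quantity supplied, 1079 - 2P = 8P - 421, gives P* = 150 and Q* = 779.
The ceiling of 89 is below the equilibrium price 150, so it binds.
At P = 89: Qd = 1079 - 2·89 = 901 and Qs = 8·89 - 421 = 291.
Quantity traded falls to 291. At Q = 291 the demand price is (1079 - 291)/2 = 394 and the supply price is (421 + 291)/8 = 89.
Deadweight loss = ½ · (394 - 89) · (779 - 291) = ½ · 305 · 488 = 74420.

74420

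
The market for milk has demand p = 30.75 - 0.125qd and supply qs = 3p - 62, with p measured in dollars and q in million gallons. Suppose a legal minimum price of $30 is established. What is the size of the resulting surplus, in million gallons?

22

Rearranging demand gives qd = 246 - 8p. Without the control the market clears where 246 - 8p = 3p - 62, i.e. p* = 28 and q* = 22.
Since 30 > 28, the floor is binding.
At p = 30: qd = 246 - 8·30 = 6 and qs = 3·30 - 62 = 28.
Surplus = qs - qd = 28 - 6 = 22.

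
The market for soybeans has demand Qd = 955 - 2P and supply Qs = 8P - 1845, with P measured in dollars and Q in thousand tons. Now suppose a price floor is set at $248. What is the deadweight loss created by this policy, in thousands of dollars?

Equilibrium: 955 - 2P = 8P - 1845, so 2800 = 10P and P* = 280, Q* = 395.
Since 248 is below P* = 280, the floor does not bind and the free-market outcome prevails.
Since the control does not bind, no trades are prevented and deadweight loss is zero.

0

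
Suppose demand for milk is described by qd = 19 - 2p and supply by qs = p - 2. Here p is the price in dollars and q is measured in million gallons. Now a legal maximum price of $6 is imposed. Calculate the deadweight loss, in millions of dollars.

Without the control the market clears where 19 - 2p = p - 2, i.e. p* = 7 and q* = 5.
The ceiling of 6 is below the equilibrium price 7, so it binds.
At p = 6: qd = 19 - 2·6 = 7 and qs = 6 - 2 = 4.
Quantity traded falls to 4. At q = 4 the demand price is (19 - 4)/2 = 7.5 and the supply price is 2 + 4 = 6.
Deadweight loss = ½ · (7.5 - 6) · (5 - 4) = ½ · 1.5 · 1 = 0.75.

0.75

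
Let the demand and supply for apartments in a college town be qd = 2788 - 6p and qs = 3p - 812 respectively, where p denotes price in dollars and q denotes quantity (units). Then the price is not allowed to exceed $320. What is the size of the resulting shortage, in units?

720

Without the control the market clears where 2788 - 6p = 3p - 812, i.e. p* = 400 and q* = 388.
Because the ceiling (320) lies below the market-clearing price, it is binding.
At p = 320: qd = 2788 - 6·320 = 868 and qs = 3·320 - 812 = 148.
Shortage = qd - qs = 868 - 148 = 720.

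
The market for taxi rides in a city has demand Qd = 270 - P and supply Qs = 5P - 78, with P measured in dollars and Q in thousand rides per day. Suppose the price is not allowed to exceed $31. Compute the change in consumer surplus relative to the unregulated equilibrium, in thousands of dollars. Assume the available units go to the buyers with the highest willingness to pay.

Setting quantity demanded equal to quantity supplied, 270 - P = 5P - 78, gives P* = 58 and Q* = 212.
The ceiling of 31 is below the equilibrium price 58, so it binds.
At P = 31: Qd = 270 - 31 = 239 and Qs = 5·31 - 78 = 77.
Consumer surplus without the control is ½ · (270 - 58) · 212 = 22472.
With the ceiling, 77 units are sold at 31 (assume they go to the highest-value buyers). The demand price at Q = 77 is 193, so CS = ½ · [(270 - 31) + (193 - 31)] · 77 = 15438.5.
Change in consumer surplus = 15438.5 - 22472 = -7033.5.

-7033.5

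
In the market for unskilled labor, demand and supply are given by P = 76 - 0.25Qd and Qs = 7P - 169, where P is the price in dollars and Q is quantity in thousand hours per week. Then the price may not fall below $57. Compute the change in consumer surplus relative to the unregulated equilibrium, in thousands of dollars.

Rearranging demand gives Qd = 304 - 4P. In a free market, 304 - 4P = 7P - 169 gives the equilibrium P* = 43, Q* = 132.
Because the floor (57) lies above the market-clearing price, it is binding.
At P = 57: Qd = 304 - 4·57 = 76 and Qs = 7·57 - 169 = 230.
Consumer surplus without the control is ½ · (76 - 43) · 132 = 2178.
With the floor, consumers buy 76 units at 57, so CS = ½ · (76 - 57) · 76 = 722.
Change in consumer surplus = 722 - 2178 = -1456.

-1456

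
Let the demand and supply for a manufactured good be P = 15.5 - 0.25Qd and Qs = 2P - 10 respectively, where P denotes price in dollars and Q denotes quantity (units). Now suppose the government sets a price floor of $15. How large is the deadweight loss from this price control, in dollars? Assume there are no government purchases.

54

Rearranging demand gives Qd = 62 - 4P. Setting quantity demanded equal to quantity supplied, 62 - 4P = 2P - 10, gives P* = 12 and Q* = 14.
Since 15 > 12, the floor is binding.
At P = 15: Qd = 62 - 4·15 = 2 and Qs = 2·15 - 10 = 20.
Quantity traded falls to 2. At Q = 2 the demand price is (62 - 2)/4 = 15 and the supply price is (10 + 2)/2 = 6.
Deadweight loss = ½ · (15 - 6) · (14 - 2) = ½ · 9 · 12 = 54.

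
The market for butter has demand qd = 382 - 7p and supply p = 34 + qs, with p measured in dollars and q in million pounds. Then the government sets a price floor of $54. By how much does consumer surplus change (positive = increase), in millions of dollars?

-22

Rearranging supply gives qs = p - 34. Setting quantity demanded equal to quantity supplied, 382 - 7p = p - 34, gives p* = 52 and q* = 18.
The floor of 54 is above the equilibrium price 52, so it binds.
At p = 54: qd = 382 - 7·54 = 4 and qs = 54 - 34 = 20.
Consumer surplus without the control is ½ · (382/7 - 52) · 18 = 162/7.
With the floor, consumers buy 4 units at 54, so CS = ½ · (382/7 - 54) · 4 = 8/7.
Change in consumer surplus = 8/7 - 162/7 = -22.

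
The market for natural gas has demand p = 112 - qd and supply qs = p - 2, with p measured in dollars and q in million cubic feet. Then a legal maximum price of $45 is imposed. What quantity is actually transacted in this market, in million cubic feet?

Rearranging demand gives qd = 112 - p. Setting quantity demanded equal to quantity supplied, 112 - p = p - 2, gives p* = 57 and q* = 55.
The ceiling of 45 is below the equilibrium price 57, so it binds.
At p = 45: qd = 112 - 45 = 67 and qs = 45 - 2 = 43.
The quantity actually transacted is the short side, supply: 43.

43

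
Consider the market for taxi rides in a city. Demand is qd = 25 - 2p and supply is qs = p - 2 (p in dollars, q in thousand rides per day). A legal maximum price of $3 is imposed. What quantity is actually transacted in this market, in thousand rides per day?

Without the control the market clears where 25 - 2p = p - 2, i.e. p* = 9 and q* = 7.
Because the ceiling (3) lies below the market-clearing price, it is binding.
At p = 3: qd = 25 - 2·3 = 19 and qs = 3 - 2 = 1.
The quantity actually transacted is the short side, supply: 1.

1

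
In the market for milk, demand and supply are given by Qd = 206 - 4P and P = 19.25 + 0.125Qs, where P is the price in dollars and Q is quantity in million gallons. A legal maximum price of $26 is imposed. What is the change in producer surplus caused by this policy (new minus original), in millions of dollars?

-280

Rearranging supply gives Qs = 8P - 154. Without the control the market clears where 206 - 4P = 8P - 154, i.e. P* = 30 and Q* = 86.
The ceiling of 26 is below the equilibrium price 30, so it binds.
At P = 26: Qd = 206 - 4·26 = 102 and Qs = 8·26 - 154 = 54.
Producer surplus without the control is ½ · (30 - 19.25) · 86 = 462.25.
With the ceiling, producers sell 54 units at 26, so PS = ½ · (26 - 19.25) · 54 = 182.25.
Change in producer surplus = 182.25 - 462.25 = -280.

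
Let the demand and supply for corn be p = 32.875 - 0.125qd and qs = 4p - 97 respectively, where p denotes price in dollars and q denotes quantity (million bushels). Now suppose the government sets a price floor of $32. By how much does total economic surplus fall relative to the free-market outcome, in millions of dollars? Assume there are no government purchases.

48

Rearranging demand gives qd = 263 - 8p. Equilibrium: 263 - 8p = 4p - 97, so 360 = 12p and p* = 30, q* = 23.
Because the floor (32) lies above the market-clearing price, it is binding.
At p = 32: qd = 263 - 8·32 = 7 and qs = 4·32 - 97 = 31.
Quantity traded falls to 7. At q = 7 the demand price is (263 - 7)/8 = 32 and the supply price is (97 + 7)/4 = 26.
Deadweight loss = ½ · (32 - 26) · (23 - 7) = ½ · 6 · 16 = 48.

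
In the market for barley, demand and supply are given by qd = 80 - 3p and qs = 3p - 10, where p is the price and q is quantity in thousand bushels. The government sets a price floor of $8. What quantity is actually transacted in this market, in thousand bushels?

Equilibrium: 80 - 3p = 3p - 10, so 90 = 6p and p* = 15, q* = 35.
Since 8 is below p* = 15, the floor does not bind and the free-market outcome prevails.

35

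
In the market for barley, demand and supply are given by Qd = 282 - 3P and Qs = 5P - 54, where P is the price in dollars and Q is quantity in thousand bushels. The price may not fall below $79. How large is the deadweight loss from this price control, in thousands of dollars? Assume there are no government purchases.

Without the control the market clears where 282 - 3P = 5P - 54, i.e. P* = 42 and Q* = 156.
The floor of 79 is above the equilibrium price 42, so it binds.
At P = 79: Qd = 282 - 3·79 = 45 and Qs = 5·79 - 54 = 341.
Quantity traded falls to 45. At Q = 45 the demand price is (282 - 45)/3 = 79 and the supply price is (54 + 45)/5 = 19.8.
Deadweight loss = ½ · (79 - 19.8) · (156 - 45) = ½ · 59.2 · 111 = 3285.6.

3285.6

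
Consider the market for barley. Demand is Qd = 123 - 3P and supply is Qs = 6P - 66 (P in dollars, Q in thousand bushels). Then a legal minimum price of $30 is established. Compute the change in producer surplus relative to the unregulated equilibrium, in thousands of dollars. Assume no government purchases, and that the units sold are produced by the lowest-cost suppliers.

In a free market, 123 - 3P = 6P - 66 gives the equilibrium P* = 21, Q* = 60.
The floor of 30 is above the equilibrium price 21, so it binds.
At P = 30: Qd = 123 - 3·30 = 33 and Qs = 6·30 - 66 = 114.
Producer surplus without the control is ½ · (21 - 11) · 60 = 300.
With the floor, 33 units are sold at 30. The supply price at Q = 33 is 16.5, so PS = ½ · [(30 - 11) + (30 - 16.5)] · 33 = 536.25.
Change in producer surplus = 536.25 - 300 = 236.25.

236.25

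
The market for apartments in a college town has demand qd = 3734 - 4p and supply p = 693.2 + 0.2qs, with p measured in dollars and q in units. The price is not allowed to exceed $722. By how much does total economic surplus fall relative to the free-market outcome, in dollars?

Rearranging supply gives qs = 5p - 3466. In a free market, 3734 - 4p = 5p - 3466 gives the equilibrium p* = 800, q* = 534.
Since 722 < 800, the ceiling is binding.
At p = 722: qd = 3734 - 4·722 = 846 and qs = 5·722 - 3466 = 144.
Quantity traded falls to 144. At q = 144 the demand price is (3734 - 144)/4 = 897.5 and the supply price is (3466 + 144)/5 = 722.
Deadweight loss = ½ · (897.5 - 722) · (534 - 144) = ½ · 175.5 · 390 = 34222.5.

34222.5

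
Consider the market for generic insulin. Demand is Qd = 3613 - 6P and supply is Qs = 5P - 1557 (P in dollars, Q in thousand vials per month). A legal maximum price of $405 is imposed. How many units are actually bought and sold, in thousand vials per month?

Equilibrium: 3613 - 6P = 5P - 1557, so 5170 = 11P and P* = 470, Q* = 793.
Since 405 < 470, the ceiling is binding.
At P = 405: Qd = 3613 - 6·405 = 1183 and Qs = 5·405 - 1557 = 468.
The quantity actually transacted is the short side, supply: 468.

468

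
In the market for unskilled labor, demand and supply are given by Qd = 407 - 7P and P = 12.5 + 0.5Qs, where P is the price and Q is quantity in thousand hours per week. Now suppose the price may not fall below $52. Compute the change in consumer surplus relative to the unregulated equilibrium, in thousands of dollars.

-228

Rearranging supply gives Qs = 2P - 25. In a free market, 407 - 7P = 2P - 25 gives the equilibrium P* = 48, Q* = 71.
Because the floor (52) lies above the market-clearing price, it is binding.
At P = 52: Qd = 407 - 7·52 = 43 and Qs = 2·52 - 25 = 79.
Consumer surplus without the control is ½ · (407/7 - 48) · 71 = 5041/14.
With the floor, consumers buy 43 units at 52, so CS = ½ · (407/7 - 52) · 43 = 1849/14.
Change in consumer surplus = 1849/14 - 5041/14 = -228.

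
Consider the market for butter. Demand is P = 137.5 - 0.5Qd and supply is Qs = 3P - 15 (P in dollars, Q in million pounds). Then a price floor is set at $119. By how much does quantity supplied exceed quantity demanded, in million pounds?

305

Rearranging demand gives Qd = 275 - 2P. Equilibrium: 275 - 2P = 3P - 15, so 290 = 5P and P* = 58, Q* = 159.
The floor of 119 is above the equilibrium price 58, so it binds.
At P = 119: Qd = 275 - 2·119 = 37 and Qs = 3·119 - 15 = 342.
Surplus = Qs - Qd = 342 - 37 = 305.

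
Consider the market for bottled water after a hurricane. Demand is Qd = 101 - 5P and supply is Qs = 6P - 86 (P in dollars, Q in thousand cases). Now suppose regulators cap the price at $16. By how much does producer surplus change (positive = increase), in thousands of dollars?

-13

Equilibrium: 101 - 5P = 6P - 86, so 187 = 11P and P* = 17, Q* = 16.
Because the ceiling (16) lies below the market-clearing price, it is binding.
At P = 16: Qd = 101 - 5·16 = 21 and Qs = 6·16 - 86 = 10.
Producer surplus without the control is ½ · (17 - 43/3) · 16 = 64/3.
With the ceiling, producers sell 10 units at 16, so PS = ½ · (16 - 43/3) · 10 = 25/3.
Change in producer surplus = 25/3 - 64/3 = -13.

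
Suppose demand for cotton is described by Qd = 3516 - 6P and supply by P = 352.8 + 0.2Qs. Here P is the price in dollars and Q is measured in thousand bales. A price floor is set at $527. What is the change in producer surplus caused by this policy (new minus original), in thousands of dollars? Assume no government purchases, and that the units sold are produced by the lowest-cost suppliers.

8685.6

Rearranging supply gives Qs = 5P - 1764. In a free market, 3516 - 6P = 5P - 1764 gives the equilibrium P* = 480, Q* = 636.
Since 527 > 480, the floor is binding.
At P = 527: Qd = 3516 - 6·527 = 354 and Qs = 5·527 - 1764 = 871.
Producer surplus without the control is ½ · (480 - 352.8) · 636 = 40449.6.
With the floor, 354 units are sold at 527. The supply price at Q = 354 is 423.6, so PS = ½ · [(527 - 352.8) + (527 - 423.6)] · 354 = 49135.2.
Change in producer surplus = 49135.2 - 40449.6 = 8685.6.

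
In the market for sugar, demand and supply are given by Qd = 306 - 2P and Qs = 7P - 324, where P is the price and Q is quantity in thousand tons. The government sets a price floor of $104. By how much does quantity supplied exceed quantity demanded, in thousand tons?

306

Equilibrium: 306 - 2P = 7P - 324, so 630 = 9P and P* = 70, Q* = 166.
Because the floor (104) lies above the market-clearing price, it is binding.
At P = 104: Qd = 306 - 2·104 = 98 and Qs = 7·104 - 324 = 404.
Surplus = Qs - Qd = 404 - 98 = 306.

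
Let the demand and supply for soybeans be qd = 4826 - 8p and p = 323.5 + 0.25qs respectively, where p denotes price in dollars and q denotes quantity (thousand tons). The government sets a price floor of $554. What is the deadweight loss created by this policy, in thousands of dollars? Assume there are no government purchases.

23232

Rearranging supply gives qs = 4p - 1294. Equilibrium: 4826 - 8p = 4p - 1294, so 6120 = 12p and p* = 510, q* = 746.
Since 554 > 510, the floor is binding.
At p = 554: qd = 4826 - 8·554 = 394 and qs = 4·554 - 1294 = 922.
Quantity traded falls to 394. At q = 394 the demand price is (4826 - 394)/8 = 554 and the supply price is (1294 + 394)/4 = 422.
Deadweight loss = ½ · (554 - 422) · (746 - 394) = ½ · 132 · 352 = 23232.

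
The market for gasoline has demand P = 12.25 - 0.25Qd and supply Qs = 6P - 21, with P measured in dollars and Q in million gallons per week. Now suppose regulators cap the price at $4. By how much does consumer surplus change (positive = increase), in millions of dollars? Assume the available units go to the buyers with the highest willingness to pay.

-31.5

Rearranging demand gives Qd = 49 - 4P. Setting quantity demanded equal to quantity supplied, 49 - 4P = 6P - 21, gives P* = 7 and Q* = 21.
Because the ceiling (4) lies below the market-clearing price, it is binding.
At P = 4: Qd = 49 - 4·4 = 33 and Qs = 6·4 - 21 = 3.
Consumer surplus without the control is ½ · (12.25 - 7) · 21 = 55.125.
With the ceiling, 3 units are sold at 4 (assume they go to the highest-value buyers). The demand price at Q = 3 is 11.5, so CS = ½ · [(12.25 - 4) + (11.5 - 4)] · 3 = 23.625.
Change in consumer surplus = 23.625 - 55.125 = -31.5.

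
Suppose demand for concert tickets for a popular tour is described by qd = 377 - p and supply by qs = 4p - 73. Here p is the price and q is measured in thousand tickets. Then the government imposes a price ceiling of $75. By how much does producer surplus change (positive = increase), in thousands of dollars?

-3855

Equilibrium: 377 - p = 4p - 73, so 450 = 5p and p* = 90, q* = 287.
Because the ceiling (75) lies below the market-clearing price, it is binding.
At p = 75: qd = 377 - 75 = 302 and qs = 4·75 - 73 = 227.
Producer surplus without the control is ½ · (90 - 18.25) · 287 = 10296.125.
With the ceiling, producers sell 227 units at 75, so PS = ½ · (75 - 18.25) · 227 = 6441.125.
Change in producer surplus = 6441.125 - 10296.125 = -3855.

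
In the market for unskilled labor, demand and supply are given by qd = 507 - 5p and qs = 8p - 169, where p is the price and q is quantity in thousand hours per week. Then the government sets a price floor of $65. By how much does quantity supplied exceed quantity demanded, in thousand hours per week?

Equilibrium: 507 - 5p = 8p - 169, so 676 = 13p and p* = 52, q* = 247.
Because the floor (65) lies above the market-clearing price, it is binding.
At p = 65: qd = 507 - 5·65 = 182 and qs = 8·65 - 169 = 351.
Surplus = qs - qd = 351 - 182 = 169.

169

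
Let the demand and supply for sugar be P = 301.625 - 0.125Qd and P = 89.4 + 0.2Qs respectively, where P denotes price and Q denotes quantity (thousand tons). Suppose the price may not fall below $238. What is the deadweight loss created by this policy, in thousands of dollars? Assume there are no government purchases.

3369.6

Rearranging demand gives Qd = 2413 - 8P; rearranging supply gives Qs = 5P - 447. In a free market, 2413 - 8P = 5P - 447 gives the equilibrium P* = 220, Q* = 653.
Since 238 > 220, the floor is binding.
At P = 238: Qd = 2413 - 8·238 = 509 and Qs = 5·238 - 447 = 743.
Quantity traded falls to 509. At Q = 509 the demand price is (2413 - 509)/8 = 238 and the supply price is (447 + 509)/5 = 191.2.
Deadweight loss = ½ · (238 - 191.2) · (653 - 509) = ½ · 46.8 · 144 = 3369.6.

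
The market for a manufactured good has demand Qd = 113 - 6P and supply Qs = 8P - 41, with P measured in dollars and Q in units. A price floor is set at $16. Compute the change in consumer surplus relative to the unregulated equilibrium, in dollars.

-160

In a free market, 113 - 6P = 8P - 41 gives the equilibrium P* = 11, Q* = 47.
The floor of 16 is above the equilibrium price 11, so it binds.
At P = 16: Qd = 113 - 6·16 = 17 and Qs = 8·16 - 41 = 87.
Consumer surplus without the control is ½ · (113/6 - 11) · 47 = 2209/12.
With the floor, consumers buy 17 units at 16, so CS = ½ · (113/6 - 16) · 17 = 289/12.
Change in consumer surplus = 289/12 - 2209/12 = -160.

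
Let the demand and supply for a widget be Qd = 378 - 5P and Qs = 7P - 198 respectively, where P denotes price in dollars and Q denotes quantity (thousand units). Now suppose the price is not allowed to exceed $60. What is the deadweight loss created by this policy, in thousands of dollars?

0

In a free market, 378 - 5P = 7P - 198 gives the equilibrium P* = 48, Q* = 138.
The ceiling of 60 is above the equilibrium price 48, so it is not binding; the market clears at P* = 48, Q* = 138.
Since the control does not bind, no trades are prevented and deadweight loss is zero.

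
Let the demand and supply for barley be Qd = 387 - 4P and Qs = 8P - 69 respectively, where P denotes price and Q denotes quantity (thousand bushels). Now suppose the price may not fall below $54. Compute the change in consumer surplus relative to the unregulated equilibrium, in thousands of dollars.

-3248

In a free market, 387 - 4P = 8P - 69 gives the equilibrium P* = 38, Q* = 235.
Since 54 > 38, the floor is binding.
At P = 54: Qd = 387 - 4·54 = 171 and Qs = 8·54 - 69 = 363.
Consumer surplus without the control is ½ · (96.75 - 38) · 235 = 6903.125.
With the floor, consumers buy 171 units at 54, so CS = ½ · (96.75 - 54) · 171 = 3655.125.
Change in consumer surplus = 3655.125 - 6903.125 = -3248.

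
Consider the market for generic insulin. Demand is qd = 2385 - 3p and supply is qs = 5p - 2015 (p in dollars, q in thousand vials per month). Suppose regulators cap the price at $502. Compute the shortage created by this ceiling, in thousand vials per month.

Equilibrium: 2385 - 3p = 5p - 2015, so 4400 = 8p and p* = 550, q* = 735.
Since 502 < 550, the ceiling is binding.
At p = 502: qd = 2385 - 3·502 = 879 and qs = 5·502 - 2015 = 495.
Shortage = qd - qs = 879 - 495 = 384.

384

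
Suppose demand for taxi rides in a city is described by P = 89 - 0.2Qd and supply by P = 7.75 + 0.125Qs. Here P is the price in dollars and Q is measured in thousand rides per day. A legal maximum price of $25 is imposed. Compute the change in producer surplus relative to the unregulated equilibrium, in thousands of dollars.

-2716

Rearranging demand gives Qd = 445 - 5P; rearranging supply gives Qs = 8P - 62. In a free market, 445 - 5P = 8P - 62 gives the equilibrium P* = 39, Q* = 250.
Since 25 < 39, the ceiling is binding.
At P = 25: Qd = 445 - 5·25 = 320 and Qs = 8·25 - 62 = 138.
Producer surplus without the control is ½ · (39 - 7.75) · 250 = 3906.25.
With the ceiling, producers sell 138 units at 25, so PS = ½ · (25 - 7.75) · 138 = 1190.25.
Change in producer surplus = 1190.25 - 3906.25 = -2716.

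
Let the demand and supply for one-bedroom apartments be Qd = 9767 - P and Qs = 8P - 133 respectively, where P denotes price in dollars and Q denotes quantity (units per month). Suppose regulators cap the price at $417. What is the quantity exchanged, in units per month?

3203

In a free market, 9767 - P = 8P - 133 gives the equilibrium P* = 1100, Q* = 8667.
Because the ceiling (417) lies below the market-clearing price, it is binding.
At P = 417: Qd = 9767 - 417 = 9350 and Qs = 8·417 - 133 = 3203.
The quantity actually transacted is the short side, supply: 3203.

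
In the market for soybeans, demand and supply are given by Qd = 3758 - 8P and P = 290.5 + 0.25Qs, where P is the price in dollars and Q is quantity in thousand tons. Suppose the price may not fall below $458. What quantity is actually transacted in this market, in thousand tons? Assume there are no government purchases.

94

Rearranging supply gives Qs = 4P - 1162. In a free market, 3758 - 8P = 4P - 1162 gives the equilibrium P* = 410, Q* = 478.
Since 458 > 410, the floor is binding.
At P = 458: Qd = 3758 - 8·458 = 94 and Qs = 4·458 - 1162 = 670.
The quantity actually transacted is the short side, demand: 94.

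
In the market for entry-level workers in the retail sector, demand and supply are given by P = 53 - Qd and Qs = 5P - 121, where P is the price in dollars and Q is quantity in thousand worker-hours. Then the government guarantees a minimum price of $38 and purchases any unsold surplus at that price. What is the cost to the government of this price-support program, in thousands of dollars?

2052

Rearranging demand gives Qd = 53 - P. Setting quantity demanded equal to quantity supplied, 53 - P = 5P - 121, gives P* = 29 and Q* = 24.
The floor of 38 is above the equilibrium price 29, so it binds.
At P = 38: Qd = 53 - 38 = 15 and Qs = 5·38 - 121 = 69.
Surplus = Qs - Qd = 54.
Government expenditure = surplus × support price = 54 × 38 = 2052.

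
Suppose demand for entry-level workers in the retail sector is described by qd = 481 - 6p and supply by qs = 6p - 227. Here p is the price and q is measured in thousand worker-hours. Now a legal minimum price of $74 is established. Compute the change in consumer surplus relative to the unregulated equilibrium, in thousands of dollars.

-1230

Without the control the market clears where 481 - 6p = 6p - 227, i.e. p* = 59 and q* = 127.
The floor of 74 is above the equilibrium price 59, so it binds.
At p = 74: qd = 481 - 6·74 = 37 and qs = 6·74 - 227 = 217.
Consumer surplus without the control is ½ · (481/6 - 59) · 127 = 16129/12.
With the floor, consumers buy 37 units at 74, so CS = ½ · (481/6 - 74) · 37 = 1369/12.
Change in consumer surplus = 1369/12 - 16129/12 = -1230.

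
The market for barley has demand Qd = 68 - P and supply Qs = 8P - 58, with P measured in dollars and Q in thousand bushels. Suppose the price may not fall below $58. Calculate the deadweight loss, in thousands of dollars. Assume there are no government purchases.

Equilibrium: 68 - P = 8P - 58, so 126 = 9P and P* = 14, Q* = 54.
Because the floor (58) lies above the market-clearing price, it is binding.
At P = 58: Qd = 68 - 58 = 10 and Qs = 8·58 - 58 = 406.
Quantity traded falls to 10. At Q = 10 the demand price is 68 - 10 = 58 and the supply price is (58 + 10)/8 = 8.5.
Deadweight loss = ½ · (58 - 8.5) · (54 - 10) = ½ · 49.5 · 44 = 1089.

1089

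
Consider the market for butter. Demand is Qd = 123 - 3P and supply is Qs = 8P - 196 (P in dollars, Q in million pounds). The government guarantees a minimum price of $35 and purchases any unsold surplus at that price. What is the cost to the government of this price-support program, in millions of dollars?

2310

Setting quantity demanded equal to quantity supplied, 123 - 3P = 8P - 196, gives P* = 29 and Q* = 36.
The floor of 35 is above the equilibrium price 29, so it binds.
At P = 35: Qd = 123 - 3·35 = 18 and Qs = 8·35 - 196 = 84.
Surplus = Qs - Qd = 66.
Government expenditure = surplus × support price = 66 × 35 = 2310.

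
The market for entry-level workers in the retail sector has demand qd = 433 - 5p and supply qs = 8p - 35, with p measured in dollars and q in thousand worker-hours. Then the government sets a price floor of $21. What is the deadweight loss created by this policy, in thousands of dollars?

0

In a free market, 433 - 5p = 8p - 35 gives the equilibrium p* = 36, q* = 253.
Since 21 is below p* = 36, the floor does not bind and the free-market outcome prevails.
Since the control does not bind, no trades are prevented and deadweight loss is zero.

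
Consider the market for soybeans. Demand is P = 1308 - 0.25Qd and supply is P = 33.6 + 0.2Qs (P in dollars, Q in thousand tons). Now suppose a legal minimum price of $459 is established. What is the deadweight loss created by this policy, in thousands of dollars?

Rearranging demand gives Qd = 5232 - 4P; rearranging supply gives Qs = 5P - 168. Equilibrium: 5232 - 4P = 5P - 168, so 5400 = 9P and P* = 600, Q* = 2832.
The floor of 459 is below the equilibrium price 600, so it is not binding; the market clears at P* = 600, Q* = 2832.
Since the control does not bind, no trades are prevented and deadweight loss is zero.

0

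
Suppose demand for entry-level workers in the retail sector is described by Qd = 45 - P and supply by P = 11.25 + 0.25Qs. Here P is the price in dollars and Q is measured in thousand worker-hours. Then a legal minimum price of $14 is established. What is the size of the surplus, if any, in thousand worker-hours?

0

Rearranging supply gives Qs = 4P - 45. Without the control the market clears where 45 - P = 4P - 45, i.e. P* = 18 and Q* = 27.
The floor of 14 is below the equilibrium price 18, so it is not binding; the market clears at P* = 18, Q* = 27.
Since the control does not bind, there is no surplus.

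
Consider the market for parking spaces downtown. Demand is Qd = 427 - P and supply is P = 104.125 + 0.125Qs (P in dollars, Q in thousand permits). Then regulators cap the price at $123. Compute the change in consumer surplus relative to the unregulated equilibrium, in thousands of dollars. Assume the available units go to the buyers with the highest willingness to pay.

Rearranging supply gives Qs = 8P - 833. Equilibrium: 427 - P = 8P - 833, so 1260 = 9P and P* = 140, Q* = 287.
The ceiling of 123 is below the equilibrium price 140, so it binds.
At P = 123: Qd = 427 - 123 = 304 and Qs = 8·123 - 833 = 151.
Consumer surplus without the control is ½ · (427 - 140) · 287 = 41184.5.
With the ceiling, 151 units are sold at 123 (assume they go to the highest-value buyers). The demand price at Q = 151 is 276, so CS = ½ · [(427 - 123) + (276 - 123)] · 151 = 34503.5.
Change in consumer surplus = 34503.5 - 41184.5 = -6681.

-6681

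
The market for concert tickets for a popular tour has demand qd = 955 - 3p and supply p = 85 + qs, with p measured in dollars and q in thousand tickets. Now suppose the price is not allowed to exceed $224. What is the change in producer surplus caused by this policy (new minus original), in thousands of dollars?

Rearranging supply gives qs = p - 85. Without the control the market clears where 955 - 3p = p - 85, i.e. p* = 260 and q* = 175.
The ceiling of 224 is below the equilibrium price 260, so it binds.
At p = 224: qd = 955 - 3·224 = 283 and qs = 224 - 85 = 139.
Producer surplus without the control is ½ · (260 - 85) · 175 = 15312.5.
With the ceiling, producers sell 139 units at 224, so PS = ½ · (224 - 85) · 139 = 9660.5.
Change in producer surplus = 9660.5 - 15312.5 = -5652.

-5652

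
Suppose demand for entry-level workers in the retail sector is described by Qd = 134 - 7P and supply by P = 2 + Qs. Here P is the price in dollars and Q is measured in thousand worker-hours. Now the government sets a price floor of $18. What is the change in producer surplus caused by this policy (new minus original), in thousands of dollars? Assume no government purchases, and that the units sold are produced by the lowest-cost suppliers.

-16.5

Rearranging supply gives Qs = P - 2. Without the control the market clears where 134 - 7P = P - 2, i.e. P* = 17 and Q* = 15.
Since 18 > 17, the floor is binding.
At P = 18: Qd = 134 - 7·18 = 8 and Qs = 18 - 2 = 16.
Producer surplus without the control is ½ · (17 - 2) · 15 = 112.5.
With the floor, 8 units are sold at 18. The supply price at Q = 8 is 10, so PS = ½ · [(18 - 2) + (18 - 10)] · 8 = 96.
Change in producer surplus = 96 - 112.5 = -16.5.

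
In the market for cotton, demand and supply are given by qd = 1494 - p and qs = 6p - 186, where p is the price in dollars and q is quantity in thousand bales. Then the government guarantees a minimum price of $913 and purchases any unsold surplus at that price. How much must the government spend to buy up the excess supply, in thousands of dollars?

Without the control the market clears where 1494 - p = 6p - 186, i.e. p* = 240 and q* = 1254.
The floor of 913 is above the equilibrium price 240, so it binds.
At p = 913: qd = 1494 - 913 = 581 and qs = 6·913 - 186 = 5292.
Surplus = qs - qd = 4711.
Government expenditure = surplus × support price = 4711 × 913 = 4301143.

4301143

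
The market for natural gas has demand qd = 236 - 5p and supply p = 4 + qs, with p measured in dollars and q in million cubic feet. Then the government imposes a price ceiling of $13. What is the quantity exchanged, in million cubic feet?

Rearranging supply gives qs = p - 4. Without the control the market clears where 236 - 5p = p - 4, i.e. p* = 40 and q* = 36.
The ceiling of 13 is below the equilibrium price 40, so it binds.
At p = 13: qd = 236 - 5·13 = 171 and qs = 13 - 4 = 9.
The quantity actually transacted is the short side, supply: 9.

9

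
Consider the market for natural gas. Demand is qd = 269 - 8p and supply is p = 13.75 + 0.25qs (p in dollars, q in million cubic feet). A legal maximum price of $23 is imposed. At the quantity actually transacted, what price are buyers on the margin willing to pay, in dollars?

29

Rearranging supply gives qs = 4p - 55. Setting quantity demanded equal to quantity supplied, 269 - 8p = 4p - 55, gives p* = 27 and q* = 53.
Since 23 < 27, the ceiling is binding.
At p = 23: qd = 269 - 8·23 = 85 and qs = 4·23 - 55 = 37.
Only 37 units reach the market. On the demand curve, the marginal buyer's willingness to pay at q = 37 is (269 - 37)/8 = 29.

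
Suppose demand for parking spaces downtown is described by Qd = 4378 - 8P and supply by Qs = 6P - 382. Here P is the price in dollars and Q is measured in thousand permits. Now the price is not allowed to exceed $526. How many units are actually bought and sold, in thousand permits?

Equilibrium: 4378 - 8P = 6P - 382, so 4760 = 14P and P* = 340, Q* = 1658.
The ceiling of 526 is above the equilibrium price 340, so it is not binding; the market clears at P* = 340, Q* = 1658.

1658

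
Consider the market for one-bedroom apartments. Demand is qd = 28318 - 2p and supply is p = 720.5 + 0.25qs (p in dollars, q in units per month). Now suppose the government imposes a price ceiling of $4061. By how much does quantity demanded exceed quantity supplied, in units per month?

Rearranging supply gives qs = 4p - 2882. In a free market, 28318 - 2p = 4p - 2882 gives the equilibrium p* = 5200, q* = 17918.
Because the ceiling (4061) lies below the market-clearing price, it is binding.
At p = 4061: qd = 28318 - 2·4061 = 20196 and qs = 4·4061 - 2882 = 13362.
Shortage = qd - qs = 20196 - 13362 = 6834.

6834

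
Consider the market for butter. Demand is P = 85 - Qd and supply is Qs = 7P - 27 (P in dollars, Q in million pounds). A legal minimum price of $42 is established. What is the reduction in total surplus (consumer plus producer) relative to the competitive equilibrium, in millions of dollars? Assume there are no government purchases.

Rearranging demand gives Qd = 85 - P. In a free market, 85 - P = 7P - 27 gives the equilibrium P* = 14, Q* = 71.
The floor of 42 is above the equilibrium price 14, so it binds.
At P = 42: Qd = 85 - 42 = 43 and Qs = 7·42 - 27 = 267.
Quantity traded falls to 43. At Q = 43 the demand price is 85 - 43 = 42 and the supply price is (27 + 43)/7 = 10.
Deadweight loss = ½ · (42 - 10) · (71 - 43) = ½ · 32 · 28 = 448.

448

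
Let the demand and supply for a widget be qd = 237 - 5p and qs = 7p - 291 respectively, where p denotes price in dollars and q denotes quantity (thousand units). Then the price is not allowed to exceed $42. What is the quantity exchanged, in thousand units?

Equilibrium: 237 - 5p = 7p - 291, so 528 = 12p and p* = 44, q* = 17.
The ceiling of 42 is below the equilibrium price 44, so it binds.
At p = 42: qd = 237 - 5·42 = 27 and qs = 7·42 - 291 = 3.
The quantity actually transacted is the short side, supply: 3.

3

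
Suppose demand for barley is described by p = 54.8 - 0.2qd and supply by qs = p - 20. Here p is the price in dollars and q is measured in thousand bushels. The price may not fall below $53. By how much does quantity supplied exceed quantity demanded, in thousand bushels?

Rearranging demand gives qd = 274 - 5p. In a free market, 274 - 5p = p - 20 gives the equilibrium p* = 49, q* = 29.
Because the floor (53) lies above the market-clearing price, it is binding.
At p = 53: qd = 274 - 5·53 = 9 and qs = 53 - 20 = 33.
Surplus = qs - qd = 33 - 9 = 24.

24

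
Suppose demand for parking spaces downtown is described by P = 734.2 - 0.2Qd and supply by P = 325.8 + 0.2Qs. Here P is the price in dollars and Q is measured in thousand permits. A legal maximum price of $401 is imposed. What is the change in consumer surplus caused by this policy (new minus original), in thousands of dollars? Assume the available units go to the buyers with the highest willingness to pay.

6901.5

Rearranging demand gives Qd = 3671 - 5P; rearranging supply gives Qs = 5P - 1629. Equilibrium: 3671 - 5P = 5P - 1629, so 5300 = 10P and P* = 530, Q* = 1021.
Since 401 < 530, the ceiling is binding.
At P = 401: Qd = 3671 - 5·401 = 1666 and Qs = 5·401 - 1629 = 376.
Consumer surplus without the control is ½ · (734.2 - 530) · 1021 = 104244.1.
With the ceiling, 376 units are sold at 401 (assume they go to the highest-value buyers). The demand price at Q = 376 is 659, so CS = ½ · [(734.2 - 401) + (659 - 401)] · 376 = 111145.6.
Change in consumer surplus = 111145.6 - 104244.1 = 6901.5.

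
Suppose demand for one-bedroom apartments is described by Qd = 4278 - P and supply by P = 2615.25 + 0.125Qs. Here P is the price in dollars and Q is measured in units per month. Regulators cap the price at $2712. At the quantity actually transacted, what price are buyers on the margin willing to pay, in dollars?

3504

Rearranging supply gives Qs = 8P - 20922. Without the control the market clears where 4278 - P = 8P - 20922, i.e. P* = 2800 and Q* = 1478.
The ceiling of 2712 is below the equilibrium price 2800, so it binds.
At P = 2712: Qd = 4278 - 2712 = 1566 and Qs = 8·2712 - 20922 = 774.
Only 774 units reach the market. On the demand curve, the marginal buyer's willingness to pay at Q = 774 is (4278 - 774) = 3504.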